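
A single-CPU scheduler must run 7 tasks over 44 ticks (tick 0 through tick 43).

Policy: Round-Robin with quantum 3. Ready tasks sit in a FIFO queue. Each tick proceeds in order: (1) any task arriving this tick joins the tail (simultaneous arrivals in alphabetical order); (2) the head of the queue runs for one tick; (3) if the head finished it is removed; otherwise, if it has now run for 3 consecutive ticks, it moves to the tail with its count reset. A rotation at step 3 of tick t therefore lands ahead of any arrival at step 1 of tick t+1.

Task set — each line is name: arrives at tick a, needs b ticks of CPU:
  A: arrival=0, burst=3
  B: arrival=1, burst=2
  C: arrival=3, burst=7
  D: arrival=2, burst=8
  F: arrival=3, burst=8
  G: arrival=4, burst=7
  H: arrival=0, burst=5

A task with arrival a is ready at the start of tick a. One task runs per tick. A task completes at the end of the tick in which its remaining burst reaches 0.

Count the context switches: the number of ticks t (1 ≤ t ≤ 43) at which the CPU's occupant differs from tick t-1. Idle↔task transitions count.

t=0: queue=[A,H] q_used=0 → run A
t=1: queue=[A,H,B] q_used=1 → run A
t=2: queue=[A,H,B,D] q_used=2 → run A
t=3: queue=[H,B,D,C,F] q_used=0 → run H
t=4: queue=[H,B,D,C,F,G] q_used=1 → run H
t=5: queue=[H,B,D,C,F,G] q_used=2 → run H
t=6: queue=[B,D,C,F,G,H] q_used=0 → run B
t=7: queue=[B,D,C,F,G,H] q_used=1 → run B
t=8: queue=[D,C,F,G,H] q_used=0 → run D
t=9: queue=[D,C,F,G,H] q_used=1 → run D
t=10: queue=[D,C,F,G,H] q_used=2 → run D
t=11: queue=[C,F,G,H,D] q_used=0 → run C
t=12: queue=[C,F,G,H,D] q_used=1 → run C
t=13: queue=[C,F,G,H,D] q_used=2 → run C
t=14: queue=[F,G,H,D,C] q_used=0 → run F
t=15: queue=[F,G,H,D,C] q_used=1 → run F
t=16: queue=[F,G,H,D,C] q_used=2 → run F
t=17: queue=[G,H,D,C,F] q_used=0 → run G
t=18: queue=[G,H,D,C,F] q_used=1 → run G
t=19: queue=[G,H,D,C,F] q_used=2 → run G
t=20: queue=[H,D,C,F,G] q_used=0 → run H
t=21: queue=[H,D,C,F,G] q_used=1 → run H
t=22: queue=[D,C,F,G] q_used=0 → run D
t=23: queue=[D,C,F,G] q_used=1 → run D
t=24: queue=[D,C,F,G] q_used=2 → run D
t=25: queue=[C,F,G,D] q_used=0 → run C
t=26: queue=[C,F,G,D] q_used=1 → run C
t=27: queue=[C,F,G,D] q_used=2 → run C
t=28: queue=[F,G,D,C] q_used=0 → run F
t=29: queue=[F,G,D,C] q_used=1 → run F
t=30: queue=[F,G,D,C] q_used=2 → run F
t=31: queue=[G,D,C,F] q_used=0 → run G
t=32: queue=[G,D,C,F] q_used=1 → run G
t=33: queue=[G,D,C,F] q_used=2 → run G
t=34: queue=[D,C,F,G] q_used=0 → run D
t=35: queue=[D,C,F,G] q_used=1 → run D
t=36: queue=[C,F,G] q_used=0 → run C
t=37: queue=[F,G] q_used=0 → run F
t=38: queue=[F,G] q_used=1 → run F
t=39: queue=[G] q_used=0 → run G
t=40: (idle)
t=41: (idle)
t=42: (idle)
t=43: (idle)

context switches = 16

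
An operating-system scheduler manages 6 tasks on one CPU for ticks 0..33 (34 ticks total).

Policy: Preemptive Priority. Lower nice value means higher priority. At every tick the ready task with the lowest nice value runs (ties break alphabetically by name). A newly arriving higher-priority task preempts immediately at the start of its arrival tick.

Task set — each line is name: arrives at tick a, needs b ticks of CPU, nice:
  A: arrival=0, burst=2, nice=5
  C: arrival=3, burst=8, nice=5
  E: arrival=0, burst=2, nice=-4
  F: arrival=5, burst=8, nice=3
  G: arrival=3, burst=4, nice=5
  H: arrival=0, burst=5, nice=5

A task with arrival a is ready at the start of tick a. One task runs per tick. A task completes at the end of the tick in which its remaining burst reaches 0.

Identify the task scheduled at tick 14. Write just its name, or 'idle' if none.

running at tick 14 = C

t=0: ready={A,E,H} → run E
t=1: ready={A,E,H} → run E
t=2: ready={A,H} → run A
t=3: ready={A,C,G,H} → run A
t=4: ready={C,G,H} → run C
t=5: ready={C,F,G,H} → run F
t=6: ready={C,F,G,H} → run F
t=7: ready={C,F,G,H} → run F
t=8: ready={C,F,G,H} → run F
t=9: ready={C,F,G,H} → run F
t=10: ready={C,F,G,H} → run F
t=11: ready={C,F,G,H} → run F
t=12: ready={C,F,G,H} → run F
t=13: ready={C,G,H} → run C
t=14: ready={C,G,H} → run C
t=15: ready={C,G,H} → run C
t=16: ready={C,G,H} → run C
t=17: ready={C,G,H} → run C
t=18: ready={C,G,H} → run C
t=19: ready={C,G,H} → run C
t=20: ready={G,H} → run G
t=21: ready={G,H} → run G
t=22: ready={G,H} → run G
t=23: ready={G,H} → run G
t=24: ready={H} → run H
t=25: ready={H} → run H
t=26: ready={H} → run H
t=27: ready={H} → run H
t=28: ready={H} → run H
t=29: (idle)
t=30: (idle)
t=31: (idle)
t=32: (idle)
t=33: (idle)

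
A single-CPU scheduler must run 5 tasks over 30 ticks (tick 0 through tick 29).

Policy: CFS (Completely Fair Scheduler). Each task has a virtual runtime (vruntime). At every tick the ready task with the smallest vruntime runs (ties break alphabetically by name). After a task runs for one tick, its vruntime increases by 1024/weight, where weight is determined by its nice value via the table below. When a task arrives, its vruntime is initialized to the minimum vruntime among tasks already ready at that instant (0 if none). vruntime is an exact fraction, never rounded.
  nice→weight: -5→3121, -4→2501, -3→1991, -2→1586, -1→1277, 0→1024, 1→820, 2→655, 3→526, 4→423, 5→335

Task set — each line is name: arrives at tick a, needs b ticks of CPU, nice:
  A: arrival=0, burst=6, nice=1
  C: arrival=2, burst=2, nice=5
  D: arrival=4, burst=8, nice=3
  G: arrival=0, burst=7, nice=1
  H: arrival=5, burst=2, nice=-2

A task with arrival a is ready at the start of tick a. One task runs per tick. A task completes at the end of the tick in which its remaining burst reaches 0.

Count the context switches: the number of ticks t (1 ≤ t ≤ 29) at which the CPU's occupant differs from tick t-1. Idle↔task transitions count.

context switches = 21

t=0: vr[A=0 G=0] → run A
t=1: vr[A=256/205 G=0] → run G
t=2: vr[A=256/205 C=256/205 G=256/205] → run A
t=3: vr[A=512/205 C=256/205 G=256/205] → run C
t=4: vr[A=512/205 C=59136/13735 D=256/205 G=256/205] → run D
t=5: vr[A=512/205 C=59136/13735 D=172288/53915 G=256/205 H=256/205] → run G
t=6: vr[A=512/205 C=59136/13735 D=172288/53915 G=512/205 H=256/205] → run H
t=7: vr[A=512/205 C=59136/13735 D=172288/53915 G=512/205 H=307968/162565] → run H
t=8: vr[A=512/205 C=59136/13735 D=172288/53915 G=512/205] → run A
t=9: vr[A=768/205 C=59136/13735 D=172288/53915 G=512/205] → run G
t=10: vr[A=768/205 C=59136/13735 D=172288/53915 G=768/205] → run D
t=11: vr[A=768/205 C=59136/13735 D=277248/53915 G=768/205] → run A
t=12: vr[A=1024/205 C=59136/13735 D=277248/53915 G=768/205] → run G
t=13: vr[A=1024/205 C=59136/13735 D=277248/53915 G=1024/205] → run C
t=14: vr[A=1024/205 D=277248/53915 G=1024/205] → run A
t=15: vr[A=256/41 D=277248/53915 G=1024/205] → run G
t=16: vr[A=256/41 D=277248/53915 G=256/41] → run D
t=17: vr[A=256/41 D=382208/53915 G=256/41] → run A
t=18: vr[D=382208/53915 G=256/41] → run G
t=19: vr[D=382208/53915 G=1536/205] → run D
t=20: vr[D=487168/53915 G=1536/205] → run G
t=21: vr[D=487168/53915] → run D
t=22: vr[D=592128/53915] → run D
t=23: vr[D=697088/53915] → run D
t=24: vr[D=802048/53915] → run D
t=25: (idle)
t=26: (idle)
t=27: (idle)
t=28: (idle)
t=29: (idle)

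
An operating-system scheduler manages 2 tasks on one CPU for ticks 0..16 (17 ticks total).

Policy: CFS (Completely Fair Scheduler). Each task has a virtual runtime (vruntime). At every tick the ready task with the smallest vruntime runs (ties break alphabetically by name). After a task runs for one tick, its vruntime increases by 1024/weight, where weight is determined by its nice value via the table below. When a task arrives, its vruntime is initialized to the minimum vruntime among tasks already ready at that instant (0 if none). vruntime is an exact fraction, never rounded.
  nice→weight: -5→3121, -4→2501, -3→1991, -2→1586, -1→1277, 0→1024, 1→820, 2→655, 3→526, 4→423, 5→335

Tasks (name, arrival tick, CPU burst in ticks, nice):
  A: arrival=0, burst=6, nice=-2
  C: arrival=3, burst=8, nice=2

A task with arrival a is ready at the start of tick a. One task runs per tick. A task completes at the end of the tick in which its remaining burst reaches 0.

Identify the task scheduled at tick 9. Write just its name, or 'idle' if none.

running at tick 9 = C

t=0: vr[A=0] → run A
t=1: vr[A=512/793] → run A
t=2: vr[A=1024/793] → run A
t=3: vr[A=1536/793 C=1536/793] → run A
t=4: vr[A=2048/793 C=1536/793] → run C
t=5: vr[A=2048/793 C=1818112/519415] → run A
t=6: vr[A=2560/793 C=1818112/519415] → run A
t=7: vr[C=1818112/519415] → run C
t=8: vr[C=2630144/519415] → run C
t=9: vr[C=3442176/519415] → run C
t=10: vr[C=4254208/519415] → run C
t=11: vr[C=1013248/103883] → run C
t=12: vr[C=5878272/519415] → run C
t=13: vr[C=6690304/519415] → run C
t=14: (idle)
t=15: (idle)
t=16: (idle)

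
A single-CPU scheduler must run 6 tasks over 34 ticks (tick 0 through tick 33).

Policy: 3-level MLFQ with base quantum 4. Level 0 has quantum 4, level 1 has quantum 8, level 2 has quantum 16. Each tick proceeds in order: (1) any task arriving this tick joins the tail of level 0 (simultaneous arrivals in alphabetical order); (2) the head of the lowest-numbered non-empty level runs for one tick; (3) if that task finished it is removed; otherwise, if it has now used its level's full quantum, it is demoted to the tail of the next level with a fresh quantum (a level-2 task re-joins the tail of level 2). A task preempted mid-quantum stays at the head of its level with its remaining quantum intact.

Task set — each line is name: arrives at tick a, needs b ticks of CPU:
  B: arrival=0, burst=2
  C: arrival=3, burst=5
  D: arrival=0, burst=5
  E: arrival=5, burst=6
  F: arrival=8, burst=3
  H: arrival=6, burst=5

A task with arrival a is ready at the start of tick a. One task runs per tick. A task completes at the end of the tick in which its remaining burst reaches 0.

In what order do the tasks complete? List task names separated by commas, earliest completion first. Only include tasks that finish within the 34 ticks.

t=0: L0/L1/L2 = BD/-/- → run B
t=1: L0/L1/L2 = BD/-/- → run B
t=2: L0/L1/L2 = D/-/- → run D
t=3: L0/L1/L2 = DC/-/- → run D
t=4: L0/L1/L2 = DC/-/- → run D
t=5: L0/L1/L2 = DCE/-/- → run D
t=6: L0/L1/L2 = CEH/D/- → run C
t=7: L0/L1/L2 = CEH/D/- → run C
t=8: L0/L1/L2 = CEHF/D/- → run C
t=9: L0/L1/L2 = CEHF/D/- → run C
t=10: L0/L1/L2 = EHF/DC/- → run E
t=11: L0/L1/L2 = EHF/DC/- → run E
t=12: L0/L1/L2 = EHF/DC/- → run E
t=13: L0/L1/L2 = EHF/DC/- → run E
t=14: L0/L1/L2 = HF/DCE/- → run H
t=15: L0/L1/L2 = HF/DCE/- → run H
t=16: L0/L1/L2 = HF/DCE/- → run H
t=17: L0/L1/L2 = HF/DCE/- → run H
t=18: L0/L1/L2 = F/DCEH/- → run F
t=19: L0/L1/L2 = F/DCEH/- → run F
t=20: L0/L1/L2 = F/DCEH/- → run F
t=21: L0/L1/L2 = -/DCEH/- → run D
t=22: L0/L1/L2 = -/CEH/- → run C
t=23: L0/L1/L2 = -/EH/- → run E
t=24: L0/L1/L2 = -/EH/- → run E
t=25: L0/L1/L2 = -/H/- → run H
t=26: (idle)
t=27: (idle)
t=28: (idle)
t=29: (idle)
t=30: (idle)
t=31: (idle)
t=32: (idle)
t=33: (idle)

completion order = B, F, D, C, E, H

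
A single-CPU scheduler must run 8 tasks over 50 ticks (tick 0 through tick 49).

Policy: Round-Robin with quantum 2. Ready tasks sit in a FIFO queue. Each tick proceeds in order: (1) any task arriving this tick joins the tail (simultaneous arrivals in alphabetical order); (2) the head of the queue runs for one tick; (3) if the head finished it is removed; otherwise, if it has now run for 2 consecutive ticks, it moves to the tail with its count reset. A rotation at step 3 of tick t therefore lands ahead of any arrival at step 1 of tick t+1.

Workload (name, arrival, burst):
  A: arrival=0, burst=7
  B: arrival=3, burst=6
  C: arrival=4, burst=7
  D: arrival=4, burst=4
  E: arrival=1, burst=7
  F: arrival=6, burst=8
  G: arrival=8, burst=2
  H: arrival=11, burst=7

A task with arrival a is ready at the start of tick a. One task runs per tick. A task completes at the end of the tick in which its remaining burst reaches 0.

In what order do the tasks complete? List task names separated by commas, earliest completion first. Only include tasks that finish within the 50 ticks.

completion order = G, D, A, B, E, C, F, H

t=0: queue=[A] q_used=0 → run A
t=1: queue=[A,E] q_used=1 → run A
t=2: queue=[E,A] q_used=0 → run E
t=3: queue=[E,A,B] q_used=1 → run E
t=4: queue=[A,B,E,C,D] q_used=0 → run A
t=5: queue=[A,B,E,C,D] q_used=1 → run A
t=6: queue=[B,E,C,D,A,F] q_used=0 → run B
t=7: queue=[B,E,C,D,A,F] q_used=1 → run B
t=8: queue=[E,C,D,A,F,B,G] q_used=0 → run E
t=9: queue=[E,C,D,A,F,B,G] q_used=1 → run E
t=10: queue=[C,D,A,F,B,G,E] q_used=0 → run C
t=11: queue=[C,D,A,F,B,G,E,H] q_used=1 → run C
t=12: queue=[D,A,F,B,G,E,H,C] q_used=0 → run D
t=13: queue=[D,A,F,B,G,E,H,C] q_used=1 → run D
t=14: queue=[A,F,B,G,E,H,C,D] q_used=0 → run A
t=15: queue=[A,F,B,G,E,H,C,D] q_used=1 → run A
t=16: queue=[F,B,G,E,H,C,D,A] q_used=0 → run F
t=17: queue=[F,B,G,E,H,C,D,A] q_used=1 → run F
t=18: queue=[B,G,E,H,C,D,A,F] q_used=0 → run B
t=19: queue=[B,G,E,H,C,D,A,F] q_used=1 → run B
t=20: queue=[G,E,H,C,D,A,F,B] q_used=0 → run G
t=21: queue=[G,E,H,C,D,A,F,B] q_used=1 → run G
t=22: queue=[E,H,C,D,A,F,B] q_used=0 → run E
t=23: queue=[E,H,C,D,A,F,B] q_used=1 → run E
t=24: queue=[H,C,D,A,F,B,E] q_used=0 → run H
t=25: queue=[H,C,D,A,F,B,E] q_used=1 → run H
t=26: queue=[C,D,A,F,B,E,H] q_used=0 → run C
t=27: queue=[C,D,A,F,B,E,H] q_used=1 → run C
t=28: queue=[D,A,F,B,E,H,C] q_used=0 → run D
t=29: queue=[D,A,F,B,E,H,C] q_used=1 → run D
t=30: queue=[A,F,B,E,H,C] q_used=0 → run A
t=31: queue=[F,B,E,H,C] q_used=0 → run F
t=32: queue=[F,B,E,H,C] q_used=1 → run F
t=33: queue=[B,E,H,C,F] q_used=0 → run B
t=34: queue=[B,E,H,C,F] q_used=1 → run B
t=35: queue=[E,H,C,F] q_used=0 → run E
t=36: queue=[H,C,F] q_used=0 → run H
t=37: queue=[H,C,F] q_used=1 → run H
t=38: queue=[C,F,H] q_used=0 → run C
t=39: queue=[C,F,H] q_used=1 → run C
t=40: queue=[F,H,C] q_used=0 → run F
t=41: queue=[F,H,C] q_used=1 → run F
t=42: queue=[H,C,F] q_used=0 → run H
t=43: queue=[H,C,F] q_used=1 → run H
t=44: queue=[C,F,H] q_used=0 → run C
t=45: queue=[F,H] q_used=0 → run F
t=46: queue=[F,H] q_used=1 → run F
t=47: queue=[H] q_used=0 → run H
t=48: (idle)
t=49: (idle)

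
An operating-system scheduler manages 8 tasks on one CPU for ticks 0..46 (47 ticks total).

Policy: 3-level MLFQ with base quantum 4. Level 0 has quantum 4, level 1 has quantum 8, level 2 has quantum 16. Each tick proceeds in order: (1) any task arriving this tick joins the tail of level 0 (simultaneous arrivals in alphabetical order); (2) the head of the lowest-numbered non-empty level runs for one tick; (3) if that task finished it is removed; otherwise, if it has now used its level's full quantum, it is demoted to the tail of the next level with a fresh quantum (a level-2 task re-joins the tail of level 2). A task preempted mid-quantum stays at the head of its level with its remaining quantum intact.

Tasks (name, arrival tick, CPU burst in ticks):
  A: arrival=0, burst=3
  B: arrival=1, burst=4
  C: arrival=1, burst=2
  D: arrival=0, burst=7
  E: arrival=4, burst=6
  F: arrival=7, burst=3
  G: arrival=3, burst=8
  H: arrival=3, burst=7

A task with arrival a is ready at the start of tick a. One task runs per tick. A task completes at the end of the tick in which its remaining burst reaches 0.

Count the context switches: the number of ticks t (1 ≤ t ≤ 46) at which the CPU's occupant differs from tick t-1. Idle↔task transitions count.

t=0: L0/L1/L2 = AD/-/- → run A
t=1: L0/L1/L2 = ADBC/-/- → run A
t=2: L0/L1/L2 = ADBC/-/- → run A
t=3: L0/L1/L2 = DBCGH/-/- → run D
t=4: L0/L1/L2 = DBCGHE/-/- → run D
t=5: L0/L1/L2 = DBCGHE/-/- → run D
t=6: L0/L1/L2 = DBCGHE/-/- → run D
t=7: L0/L1/L2 = BCGHEF/D/- → run B
t=8: L0/L1/L2 = BCGHEF/D/- → run B
t=9: L0/L1/L2 = BCGHEF/D/- → run B
t=10: L0/L1/L2 = BCGHEF/D/- → run B
t=11: L0/L1/L2 = CGHEF/D/- → run C
t=12: L0/L1/L2 = CGHEF/D/- → run C
t=13: L0/L1/L2 = GHEF/D/- → run G
t=14: L0/L1/L2 = GHEF/D/- → run G
t=15: L0/L1/L2 = GHEF/D/- → run G
t=16: L0/L1/L2 = GHEF/D/- → run G
t=17: L0/L1/L2 = HEF/DG/- → run H
t=18: L0/L1/L2 = HEF/DG/- → run H
t=19: L0/L1/L2 = HEF/DG/- → run H
t=20: L0/L1/L2 = HEF/DG/- → run H
t=21: L0/L1/L2 = EF/DGH/- → run E
t=22: L0/L1/L2 = EF/DGH/- → run E
t=23: L0/L1/L2 = EF/DGH/- → run E
t=24: L0/L1/L2 = EF/DGH/- → run E
t=25: L0/L1/L2 = F/DGHE/- → run F
t=26: L0/L1/L2 = F/DGHE/- → run F
t=27: L0/L1/L2 = F/DGHE/- → run F
t=28: L0/L1/L2 = -/DGHE/- → run D
t=29: L0/L1/L2 = -/DGHE/- → run D
t=30: L0/L1/L2 = -/DGHE/- → run D
t=31: L0/L1/L2 = -/GHE/- → run G
t=32: L0/L1/L2 = -/GHE/- → run G
t=33: L0/L1/L2 = -/GHE/- → run G
t=34: L0/L1/L2 = -/GHE/- → run G
t=35: L0/L1/L2 = -/HE/- → run H
t=36: L0/L1/L2 = -/HE/- → run H
t=37: L0/L1/L2 = -/HE/- → run H
t=38: L0/L1/L2 = -/E/- → run E
t=39: L0/L1/L2 = -/E/- → run E
t=40: (idle)
t=41: (idle)
t=42: (idle)
t=43: (idle)
t=44: (idle)
t=45: (idle)
t=46: (idle)

context switches = 12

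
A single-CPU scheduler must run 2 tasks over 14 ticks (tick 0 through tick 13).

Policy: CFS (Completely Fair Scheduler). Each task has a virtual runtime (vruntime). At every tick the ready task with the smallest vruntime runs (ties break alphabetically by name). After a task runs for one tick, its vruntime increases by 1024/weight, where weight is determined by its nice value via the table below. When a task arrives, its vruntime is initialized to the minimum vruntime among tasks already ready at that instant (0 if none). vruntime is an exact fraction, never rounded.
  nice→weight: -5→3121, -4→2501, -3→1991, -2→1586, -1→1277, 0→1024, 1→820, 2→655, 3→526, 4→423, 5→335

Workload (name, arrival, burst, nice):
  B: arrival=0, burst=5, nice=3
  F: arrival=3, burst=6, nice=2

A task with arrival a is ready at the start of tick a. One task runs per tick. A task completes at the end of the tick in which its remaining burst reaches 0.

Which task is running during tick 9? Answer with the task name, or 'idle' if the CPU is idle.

running at tick 9 = F

t=0: vr[B=0] → run B
t=1: vr[B=512/263] → run B
t=2: vr[B=1024/263] → run B
t=3: vr[B=1536/263 F=1536/263] → run B
t=4: vr[B=2048/263 F=1536/263] → run F
t=5: vr[B=2048/263 F=1275392/172265] → run F
t=6: vr[B=2048/263 F=1544704/172265] → run B
t=7: vr[F=1544704/172265] → run F
t=8: vr[F=1814016/172265] → run F
t=9: vr[F=2083328/172265] → run F
t=10: vr[F=470528/34453] → run F
t=11: (idle)
t=12: (idle)
t=13: (idle)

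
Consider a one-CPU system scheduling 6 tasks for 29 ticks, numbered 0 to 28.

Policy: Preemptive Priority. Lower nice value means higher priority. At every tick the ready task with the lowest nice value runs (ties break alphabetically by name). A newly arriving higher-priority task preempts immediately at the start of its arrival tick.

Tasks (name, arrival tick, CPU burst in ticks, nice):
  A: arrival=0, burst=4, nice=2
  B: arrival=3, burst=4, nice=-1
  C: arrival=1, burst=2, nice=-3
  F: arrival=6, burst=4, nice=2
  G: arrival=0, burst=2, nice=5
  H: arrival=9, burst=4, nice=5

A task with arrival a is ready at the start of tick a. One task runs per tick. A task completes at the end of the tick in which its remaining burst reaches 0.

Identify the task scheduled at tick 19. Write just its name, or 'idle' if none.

t=0: ready={A,G} → run A
t=1: ready={A,C,G} → run C
t=2: ready={A,C,G} → run C
t=3: ready={A,B,G} → run B
t=4: ready={A,B,G} → run B
t=5: ready={A,B,G} → run B
t=6: ready={A,B,F,G} → run B
t=7: ready={A,F,G} → run A
t=8: ready={A,F,G} → run A
t=9: ready={A,F,G,H} → run A
t=10: ready={F,G,H} → run F
t=11: ready={F,G,H} → run F
t=12: ready={F,G,H} → run F
t=13: ready={F,G,H} → run F
t=14: ready={G,H} → run G
t=15: ready={G,H} → run G
t=16: ready={H} → run H
t=17: ready={H} → run H
t=18: ready={H} → run H
t=19: ready={H} → run H
t=20: (idle)
t=21: (idle)
t=22: (idle)
t=23: (idle)
t=24: (idle)
t=25: (idle)
t=26: (idle)
t=27: (idle)
t=28: (idle)

running at tick 19 = H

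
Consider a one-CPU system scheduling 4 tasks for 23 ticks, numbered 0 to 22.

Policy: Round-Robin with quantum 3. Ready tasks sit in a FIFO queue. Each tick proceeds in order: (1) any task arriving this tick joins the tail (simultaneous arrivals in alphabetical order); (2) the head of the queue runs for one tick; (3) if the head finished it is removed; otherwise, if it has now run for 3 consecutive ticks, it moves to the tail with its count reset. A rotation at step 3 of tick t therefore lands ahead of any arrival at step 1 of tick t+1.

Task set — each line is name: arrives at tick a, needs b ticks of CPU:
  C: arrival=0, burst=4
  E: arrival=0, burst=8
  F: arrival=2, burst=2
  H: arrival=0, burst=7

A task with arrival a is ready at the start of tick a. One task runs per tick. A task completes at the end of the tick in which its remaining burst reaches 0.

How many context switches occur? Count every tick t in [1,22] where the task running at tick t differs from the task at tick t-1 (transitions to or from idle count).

t=0: queue=[C,E,H] q_used=0 → run C
t=1: queue=[C,E,H] q_used=1 → run C
t=2: queue=[C,E,H,F] q_used=2 → run C
t=3: queue=[E,H,F,C] q_used=0 → run E
t=4: queue=[E,H,F,C] q_used=1 → run E
t=5: queue=[E,H,F,C] q_used=2 → run E
t=6: queue=[H,F,C,E] q_used=0 → run H
t=7: queue=[H,F,C,E] q_used=1 → run H
t=8: queue=[H,F,C,E] q_used=2 → run H
t=9: queue=[F,C,E,H] q_used=0 → run F
t=10: queue=[F,C,E,H] q_used=1 → run F
t=11: queue=[C,E,H] q_used=0 → run C
t=12: queue=[E,H] q_used=0 → run E
t=13: queue=[E,H] q_used=1 → run E
t=14: queue=[E,H] q_used=2 → run E
t=15: queue=[H,E] q_used=0 → run H
t=16: queue=[H,E] q_used=1 → run H
t=17: queue=[H,E] q_used=2 → run H
t=18: queue=[E,H] q_used=0 → run E
t=19: queue=[E,H] q_used=1 → run E
t=20: queue=[H] q_used=0 → run H
t=21: (idle)
t=22: (idle)

context switches = 9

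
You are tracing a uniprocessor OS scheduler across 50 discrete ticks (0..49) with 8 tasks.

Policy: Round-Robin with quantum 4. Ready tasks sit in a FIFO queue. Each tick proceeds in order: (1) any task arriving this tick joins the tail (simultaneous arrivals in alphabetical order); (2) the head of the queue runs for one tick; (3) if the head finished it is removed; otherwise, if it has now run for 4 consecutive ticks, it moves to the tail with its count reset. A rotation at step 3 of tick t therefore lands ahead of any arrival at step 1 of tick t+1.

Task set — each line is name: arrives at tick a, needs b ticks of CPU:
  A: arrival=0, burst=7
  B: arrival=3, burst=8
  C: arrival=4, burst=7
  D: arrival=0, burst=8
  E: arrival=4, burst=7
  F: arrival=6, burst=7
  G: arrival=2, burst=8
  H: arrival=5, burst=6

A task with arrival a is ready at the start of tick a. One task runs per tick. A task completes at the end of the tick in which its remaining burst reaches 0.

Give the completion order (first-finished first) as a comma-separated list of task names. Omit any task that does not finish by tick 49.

t=0: queue=[A,D] q_used=0 → run A
t=1: queue=[A,D] q_used=1 → run A
t=2: queue=[A,D,G] q_used=2 → run A
t=3: queue=[A,D,G,B] q_used=3 → run A
t=4: queue=[D,G,B,A,C,E] q_used=0 → run D
t=5: queue=[D,G,B,A,C,E,H] q_used=1 → run D
t=6: queue=[D,G,B,A,C,E,H,F] q_used=2 → run D
t=7: queue=[D,G,B,A,C,E,H,F] q_used=3 → run D
t=8: queue=[G,B,A,C,E,H,F,D] q_used=0 → run G
t=9: queue=[G,B,A,C,E,H,F,D] q_used=1 → run G
t=10: queue=[G,B,A,C,E,H,F,D] q_used=2 → run G
t=11: queue=[G,B,A,C,E,H,F,D] q_used=3 → run G
t=12: queue=[B,A,C,E,H,F,D,G] q_used=0 → run B
t=13: queue=[B,A,C,E,H,F,D,G] q_used=1 → run B
t=14: queue=[B,A,C,E,H,F,D,G] q_used=2 → run B
t=15: queue=[B,A,C,E,H,F,D,G] q_used=3 → run B
t=16: queue=[A,C,E,H,F,D,G,B] q_used=0 → run A
t=17: queue=[A,C,E,H,F,D,G,B] q_used=1 → run A
t=18: queue=[A,C,E,H,F,D,G,B] q_used=2 → run A
t=19: queue=[C,E,H,F,D,G,B] q_used=0 → run C
t=20: queue=[C,E,H,F,D,G,B] q_used=1 → run C
t=21: queue=[C,E,H,F,D,G,B] q_used=2 → run C
t=22: queue=[C,E,H,F,D,G,B] q_used=3 → run C
t=23: queue=[E,H,F,D,G,B,C] q_used=0 → run E
t=24: queue=[E,H,F,D,G,B,C] q_used=1 → run E
t=25: queue=[E,H,F,D,G,B,C] q_used=2 → run E
t=26: queue=[E,H,F,D,G,B,C] q_used=3 → run E
t=27: queue=[H,F,D,G,B,C,E] q_used=0 → run H
t=28: queue=[H,F,D,G,B,C,E] q_used=1 → run H
t=29: queue=[H,F,D,G,B,C,E] q_used=2 → run H
t=30: queue=[H,F,D,G,B,C,E] q_used=3 → run H
t=31: queue=[F,D,G,B,C,E,H] q_used=0 → run F
t=32: queue=[F,D,G,B,C,E,H] q_used=1 → run F
t=33: queue=[F,D,G,B,C,E,H] q_used=2 → run F
t=34: queue=[F,D,G,B,C,E,H] q_used=3 → run F
t=35: queue=[D,G,B,C,E,H,F] q_used=0 → run D
t=36: queue=[D,G,B,C,E,H,F] q_used=1 → run D
t=37: queue=[D,G,B,C,E,H,F] q_used=2 → run D
t=38: queue=[D,G,B,C,E,H,F] q_used=3 → run D
t=39: queue=[G,B,C,E,H,F] q_used=0 → run G
t=40: queue=[G,B,C,E,H,F] q_used=1 → run G
t=41: queue=[G,B,C,E,H,F] q_used=2 → run G
t=42: queue=[G,B,C,E,H,F] q_used=3 → run G
t=43: queue=[B,C,E,H,F] q_used=0 → run B
t=44: queue=[B,C,E,H,F] q_used=1 → run B
t=45: queue=[B,C,E,H,F] q_used=2 → run B
t=46: queue=[B,C,E,H,F] q_used=3 → run B
t=47: queue=[C,E,H,F] q_used=0 → run C
t=48: queue=[C,E,H,F] q_used=1 → run C
t=49: queue=[C,E,H,F] q_used=2 → run C

completion order = A, D, G, B, C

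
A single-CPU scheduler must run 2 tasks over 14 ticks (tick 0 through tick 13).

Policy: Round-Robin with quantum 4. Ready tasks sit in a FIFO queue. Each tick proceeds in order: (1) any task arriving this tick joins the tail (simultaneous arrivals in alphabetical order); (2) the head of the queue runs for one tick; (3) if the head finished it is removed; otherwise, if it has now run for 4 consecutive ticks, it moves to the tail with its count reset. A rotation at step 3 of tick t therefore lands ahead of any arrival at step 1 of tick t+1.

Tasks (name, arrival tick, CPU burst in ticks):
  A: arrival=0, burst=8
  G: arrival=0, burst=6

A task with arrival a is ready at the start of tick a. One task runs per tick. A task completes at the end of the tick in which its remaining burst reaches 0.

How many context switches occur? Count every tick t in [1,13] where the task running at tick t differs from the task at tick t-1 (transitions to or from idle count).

context switches = 3

t=0: queue=[A,G] q_used=0 → run A
t=1: queue=[A,G] q_used=1 → run A
t=2: queue=[A,G] q_used=2 → run A
t=3: queue=[A,G] q_used=3 → run A
t=4: queue=[G,A] q_used=0 → run G
t=5: queue=[G,A] q_used=1 → run G
t=6: queue=[G,A] q_used=2 → run G
t=7: queue=[G,A] q_used=3 → run G
t=8: queue=[A,G] q_used=0 → run A
t=9: queue=[A,G] q_used=1 → run A
t=10: queue=[A,G] q_used=2 → run A
t=11: queue=[A,G] q_used=3 → run A
t=12: queue=[G] q_used=0 → run G
t=13: queue=[G] q_used=1 → run G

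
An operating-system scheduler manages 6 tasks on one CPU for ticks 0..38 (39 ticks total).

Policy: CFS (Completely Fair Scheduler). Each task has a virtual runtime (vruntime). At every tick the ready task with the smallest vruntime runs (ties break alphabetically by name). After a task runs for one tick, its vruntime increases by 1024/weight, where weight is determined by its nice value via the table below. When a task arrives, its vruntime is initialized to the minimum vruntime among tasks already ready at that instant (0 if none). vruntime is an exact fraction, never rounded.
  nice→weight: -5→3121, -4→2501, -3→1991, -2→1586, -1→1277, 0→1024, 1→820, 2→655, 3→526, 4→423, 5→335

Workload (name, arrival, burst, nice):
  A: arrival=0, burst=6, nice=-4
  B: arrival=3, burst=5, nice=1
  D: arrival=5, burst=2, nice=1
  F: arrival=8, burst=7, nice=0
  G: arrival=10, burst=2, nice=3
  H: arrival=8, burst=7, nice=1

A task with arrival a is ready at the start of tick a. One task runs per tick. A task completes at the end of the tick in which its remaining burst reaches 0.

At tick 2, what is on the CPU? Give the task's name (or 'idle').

running at tick 2 = A

t=0: vr[A=0] → run A
t=1: vr[A=1024/2501] → run A
t=2: vr[A=2048/2501] → run A
t=3: vr[A=3072/2501 B=3072/2501] → run A
t=4: vr[A=4096/2501 B=3072/2501] → run B
t=5: vr[A=4096/2501 B=30976/12505 D=4096/2501] → run A
t=6: vr[A=5120/2501 B=30976/12505 D=4096/2501] → run D
t=7: vr[A=5120/2501 B=30976/12505 D=36096/12505] → run A
t=8: vr[B=30976/12505 D=36096/12505 F=30976/12505 H=30976/12505] → run B
t=9: vr[B=46592/12505 D=36096/12505 F=30976/12505 H=30976/12505] → run F
t=10: vr[B=46592/12505 D=36096/12505 F=43481/12505 G=30976/12505 H=30976/12505] → run G
t=11: vr[B=46592/12505 D=36096/12505 F=43481/12505 G=14549248/3288815 H=30976/12505] → run H
t=12: vr[B=46592/12505 D=36096/12505 F=43481/12505 G=14549248/3288815 H=46592/12505] → run D
t=13: vr[B=46592/12505 F=43481/12505 G=14549248/3288815 H=46592/12505] → run F
t=14: vr[B=46592/12505 F=55986/12505 G=14549248/3288815 H=46592/12505] → run B
t=15: vr[B=62208/12505 F=55986/12505 G=14549248/3288815 H=46592/12505] → run H
t=16: vr[B=62208/12505 F=55986/12505 G=14549248/3288815 H=62208/12505] → run G
t=17: vr[B=62208/12505 F=55986/12505 H=62208/12505] → run F
t=18: vr[B=62208/12505 F=68491/12505 H=62208/12505] → run B
t=19: vr[B=77824/12505 F=68491/12505 H=62208/12505] → run H
t=20: vr[B=77824/12505 F=68491/12505 H=77824/12505] → run F
t=21: vr[B=77824/12505 F=80996/12505 H=77824/12505] → run B
t=22: vr[F=80996/12505 H=77824/12505] → run H
t=23: vr[F=80996/12505 H=18688/2501] → run F
t=24: vr[F=93501/12505 H=18688/2501] → run H
t=25: vr[F=93501/12505 H=109056/12505] → run F
t=26: vr[F=106006/12505 H=109056/12505] → run F
t=27: vr[H=109056/12505] → run H
t=28: vr[H=124672/12505] → run H
t=29: (idle)
t=30: (idle)
t=31: (idle)
t=32: (idle)
t=33: (idle)
t=34: (idle)
t=35: (idle)
t=36: (idle)
t=37: (idle)
t=38: (idle)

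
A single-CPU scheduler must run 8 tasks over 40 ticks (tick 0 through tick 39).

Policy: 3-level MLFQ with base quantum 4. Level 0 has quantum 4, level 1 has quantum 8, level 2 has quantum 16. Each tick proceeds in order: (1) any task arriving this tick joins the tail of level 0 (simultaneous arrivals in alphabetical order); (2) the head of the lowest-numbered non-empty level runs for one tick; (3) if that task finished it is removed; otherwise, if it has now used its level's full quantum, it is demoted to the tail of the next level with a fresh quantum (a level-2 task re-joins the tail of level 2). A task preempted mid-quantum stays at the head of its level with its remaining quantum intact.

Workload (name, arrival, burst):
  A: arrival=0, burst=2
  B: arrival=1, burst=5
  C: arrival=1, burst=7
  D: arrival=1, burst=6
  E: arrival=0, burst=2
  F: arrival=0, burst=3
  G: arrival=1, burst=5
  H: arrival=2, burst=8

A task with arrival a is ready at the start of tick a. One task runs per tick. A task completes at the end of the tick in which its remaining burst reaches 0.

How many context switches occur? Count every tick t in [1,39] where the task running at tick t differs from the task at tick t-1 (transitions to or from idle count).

t=0: L0/L1/L2 = AEF/-/- → run A
t=1: L0/L1/L2 = AEFBCDG/-/- → run A
t=2: L0/L1/L2 = EFBCDGH/-/- → run E
t=3: L0/L1/L2 = EFBCDGH/-/- → run E
t=4: L0/L1/L2 = FBCDGH/-/- → run F
t=5: L0/L1/L2 = FBCDGH/-/- → run F
t=6: L0/L1/L2 = FBCDGH/-/- → run F
t=7: L0/L1/L2 = BCDGH/-/- → run B
t=8: L0/L1/L2 = BCDGH/-/- → run B
t=9: L0/L1/L2 = BCDGH/-/- → run B
t=10: L0/L1/L2 = BCDGH/-/- → run B
t=11: L0/L1/L2 = CDGH/B/- → run C
t=12: L0/L1/L2 = CDGH/B/- → run C
t=13: L0/L1/L2 = CDGH/B/- → run C
t=14: L0/L1/L2 = CDGH/B/- → run C
t=15: L0/L1/L2 = DGH/BC/- → run D
t=16: L0/L1/L2 = DGH/BC/- → run D
t=17: L0/L1/L2 = DGH/BC/- → run D
t=18: L0/L1/L2 = DGH/BC/- → run D
t=19: L0/L1/L2 = GH/BCD/- → run G
t=20: L0/L1/L2 = GH/BCD/- → run G
t=21: L0/L1/L2 = GH/BCD/- → run G
t=22: L0/L1/L2 = GH/BCD/- → run G
t=23: L0/L1/L2 = H/BCDG/- → run H
t=24: L0/L1/L2 = H/BCDG/- → run H
t=25: L0/L1/L2 = H/BCDG/- → run H
t=26: L0/L1/L2 = H/BCDG/- → run H
t=27: L0/L1/L2 = -/BCDGH/- → run B
t=28: L0/L1/L2 = -/CDGH/- → run C
t=29: L0/L1/L2 = -/CDGH/- → run C
t=30: L0/L1/L2 = -/CDGH/- → run C
t=31: L0/L1/L2 = -/DGH/- → run D
t=32: L0/L1/L2 = -/DGH/- → run D
t=33: L0/L1/L2 = -/GH/- → run G
t=34: L0/L1/L2 = -/H/- → run H
t=35: L0/L1/L2 = -/H/- → run H
t=36: L0/L1/L2 = -/H/- → run H
t=37: L0/L1/L2 = -/H/- → run H
t=38: (idle)
t=39: (idle)

context switches = 13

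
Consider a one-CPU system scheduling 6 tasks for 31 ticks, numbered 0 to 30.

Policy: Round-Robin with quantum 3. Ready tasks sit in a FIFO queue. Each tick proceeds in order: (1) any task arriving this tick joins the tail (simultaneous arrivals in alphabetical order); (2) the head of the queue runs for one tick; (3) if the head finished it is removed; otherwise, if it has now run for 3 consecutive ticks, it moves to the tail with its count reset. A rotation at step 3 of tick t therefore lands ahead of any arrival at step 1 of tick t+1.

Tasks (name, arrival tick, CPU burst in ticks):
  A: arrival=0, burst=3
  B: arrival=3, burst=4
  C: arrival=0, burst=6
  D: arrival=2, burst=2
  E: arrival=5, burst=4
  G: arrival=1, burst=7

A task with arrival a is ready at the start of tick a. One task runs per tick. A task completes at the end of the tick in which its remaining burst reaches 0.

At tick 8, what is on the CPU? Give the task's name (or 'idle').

t=0: queue=[A,C] q_used=0 → run A
t=1: queue=[A,C,G] q_used=1 → run A
t=2: queue=[A,C,G,D] q_used=2 → run A
t=3: queue=[C,G,D,B] q_used=0 → run C
t=4: queue=[C,G,D,B] q_used=1 → run C
t=5: queue=[C,G,D,B,E] q_used=2 → run C
t=6: queue=[G,D,B,E,C] q_used=0 → run G
t=7: queue=[G,D,B,E,C] q_used=1 → run G
t=8: queue=[G,D,B,E,C] q_used=2 → run G
t=9: queue=[D,B,E,C,G] q_used=0 → run D
t=10: queue=[D,B,E,C,G] q_used=1 → run D
t=11: queue=[B,E,C,G] q_used=0 → run B
t=12: queue=[B,E,C,G] q_used=1 → run B
t=13: queue=[B,E,C,G] q_used=2 → run B
t=14: queue=[E,C,G,B] q_used=0 → run E
t=15: queue=[E,C,G,B] q_used=1 → run E
t=16: queue=[E,C,G,B] q_used=2 → run E
t=17: queue=[C,G,B,E] q_used=0 → run C
t=18: queue=[C,G,B,E] q_used=1 → run C
t=19: queue=[C,G,B,E] q_used=2 → run C
t=20: queue=[G,B,E] q_used=0 → run G
t=21: queue=[G,B,E] q_used=1 → run G
t=22: queue=[G,B,E] q_used=2 → run G
t=23: queue=[B,E,G] q_used=0 → run B
t=24: queue=[E,G] q_used=0 → run E
t=25: queue=[G] q_used=0 → run G
t=26: (idle)
t=27: (idle)
t=28: (idle)
t=29: (idle)
t=30: (idle)

running at tick 8 = G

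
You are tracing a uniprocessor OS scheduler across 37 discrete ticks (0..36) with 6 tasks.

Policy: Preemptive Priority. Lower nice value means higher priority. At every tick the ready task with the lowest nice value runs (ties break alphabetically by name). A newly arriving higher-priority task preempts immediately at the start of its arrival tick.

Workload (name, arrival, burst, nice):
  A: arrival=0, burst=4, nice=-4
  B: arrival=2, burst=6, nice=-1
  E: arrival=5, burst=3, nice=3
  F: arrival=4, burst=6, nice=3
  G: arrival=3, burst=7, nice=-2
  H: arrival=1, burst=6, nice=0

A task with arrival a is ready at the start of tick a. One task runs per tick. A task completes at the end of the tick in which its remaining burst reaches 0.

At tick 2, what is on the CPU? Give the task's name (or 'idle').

running at tick 2 = A

t=0: ready={A} → run A
t=1: ready={A,H} → run A
t=2: ready={A,B,H} → run A
t=3: ready={A,B,G,H} → run A
t=4: ready={B,F,G,H} → run G
t=5: ready={B,E,F,G,H} → run G
t=6: ready={B,E,F,G,H} → run G
t=7: ready={B,E,F,G,H} → run G
t=8: ready={B,E,F,G,H} → run G
t=9: ready={B,E,F,G,H} → run G
t=10: ready={B,E,F,G,H} → run G
t=11: ready={B,E,F,H} → run B
t=12: ready={B,E,F,H} → run B
t=13: ready={B,E,F,H} → run B
t=14: ready={B,E,F,H} → run B
t=15: ready={B,E,F,H} → run B
t=16: ready={B,E,F,H} → run B
t=17: ready={E,F,H} → run H
t=18: ready={E,F,H} → run H
t=19: ready={E,F,H} → run H
t=20: ready={E,F,H} → run H
t=21: ready={E,F,H} → run H
t=22: ready={E,F,H} → run H
t=23: ready={E,F} → run E
t=24: ready={E,F} → run E
t=25: ready={E,F} → run E
t=26: ready={F} → run F
t=27: ready={F} → run F
t=28: ready={F} → run F
t=29: ready={F} → run F
t=30: ready={F} → run F
t=31: ready={F} → run F
t=32: (idle)
t=33: (idle)
t=34: (idle)
t=35: (idle)
t=36: (idle)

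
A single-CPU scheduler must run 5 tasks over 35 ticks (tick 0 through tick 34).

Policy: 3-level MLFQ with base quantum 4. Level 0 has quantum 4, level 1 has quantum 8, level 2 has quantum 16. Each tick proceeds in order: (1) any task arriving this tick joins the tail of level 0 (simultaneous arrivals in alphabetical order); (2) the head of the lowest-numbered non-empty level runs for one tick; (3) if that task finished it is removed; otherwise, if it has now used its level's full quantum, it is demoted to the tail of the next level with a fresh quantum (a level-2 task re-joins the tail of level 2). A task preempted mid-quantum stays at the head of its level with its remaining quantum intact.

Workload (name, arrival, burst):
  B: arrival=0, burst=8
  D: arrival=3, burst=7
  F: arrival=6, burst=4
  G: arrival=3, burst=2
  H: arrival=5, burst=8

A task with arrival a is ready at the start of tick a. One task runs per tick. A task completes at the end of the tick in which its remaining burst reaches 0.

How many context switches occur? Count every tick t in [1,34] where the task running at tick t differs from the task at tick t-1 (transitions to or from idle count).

t=0: L0/L1/L2 = B/-/- → run B
t=1: L0/L1/L2 = B/-/- → run B
t=2: L0/L1/L2 = B/-/- → run B
t=3: L0/L1/L2 = BDG/-/- → run B
t=4: L0/L1/L2 = DG/B/- → run D
t=5: L0/L1/L2 = DGH/B/- → run D
t=6: L0/L1/L2 = DGHF/B/- → run D
t=7: L0/L1/L2 = DGHF/B/- → run D
t=8: L0/L1/L2 = GHF/BD/- → run G
t=9: L0/L1/L2 = GHF/BD/- → run G
t=10: L0/L1/L2 = HF/BD/- → run H
t=11: L0/L1/L2 = HF/BD/- → run H
t=12: L0/L1/L2 = HF/BD/- → run H
t=13: L0/L1/L2 = HF/BD/- → run H
t=14: L0/L1/L2 = F/BDH/- → run F
t=15: L0/L1/L2 = F/BDH/- → run F
t=16: L0/L1/L2 = F/BDH/- → run F
t=17: L0/L1/L2 = F/BDH/- → run F
t=18: L0/L1/L2 = -/BDH/- → run B
t=19: L0/L1/L2 = -/BDH/- → run B
t=20: L0/L1/L2 = -/BDH/- → run B
t=21: L0/L1/L2 = -/BDH/- → run B
t=22: L0/L1/L2 = -/DH/- → run D
t=23: L0/L1/L2 = -/DH/- → run D
t=24: L0/L1/L2 = -/DH/- → run D
t=25: L0/L1/L2 = -/H/- → run H
t=26: L0/L1/L2 = -/H/- → run H
t=27: L0/L1/L2 = -/H/- → run H
t=28: L0/L1/L2 = -/H/- → run H
t=29: (idle)
t=30: (idle)
t=31: (idle)
t=32: (idle)
t=33: (idle)
t=34: (idle)

context switches = 8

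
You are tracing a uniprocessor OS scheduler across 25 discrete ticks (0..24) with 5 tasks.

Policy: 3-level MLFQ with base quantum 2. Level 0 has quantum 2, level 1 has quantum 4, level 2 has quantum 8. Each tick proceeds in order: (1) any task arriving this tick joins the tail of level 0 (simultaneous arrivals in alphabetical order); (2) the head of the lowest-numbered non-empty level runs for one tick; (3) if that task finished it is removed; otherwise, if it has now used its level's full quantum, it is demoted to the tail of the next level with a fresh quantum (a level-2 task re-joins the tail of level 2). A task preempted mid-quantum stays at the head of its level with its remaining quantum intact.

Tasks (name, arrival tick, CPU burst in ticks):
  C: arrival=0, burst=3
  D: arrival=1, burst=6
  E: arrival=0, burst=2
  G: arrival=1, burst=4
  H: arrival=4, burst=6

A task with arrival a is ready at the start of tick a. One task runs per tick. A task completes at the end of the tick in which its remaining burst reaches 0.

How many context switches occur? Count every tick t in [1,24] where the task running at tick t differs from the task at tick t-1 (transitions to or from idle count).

t=0: L0/L1/L2 = CE/-/- → run C
t=1: L0/L1/L2 = CEDG/-/- → run C
t=2: L0/L1/L2 = EDG/C/- → run E
t=3: L0/L1/L2 = EDG/C/- → run E
t=4: L0/L1/L2 = DGH/C/- → run D
t=5: L0/L1/L2 = DGH/C/- → run D
t=6: L0/L1/L2 = GH/CD/- → run G
t=7: L0/L1/L2 = GH/CD/- → run G
t=8: L0/L1/L2 = H/CDG/- → run H
t=9: L0/L1/L2 = H/CDG/- → run H
t=10: L0/L1/L2 = -/CDGH/- → run C
t=11: L0/L1/L2 = -/DGH/- → run D
t=12: L0/L1/L2 = -/DGH/- → run D
t=13: L0/L1/L2 = -/DGH/- → run D
t=14: L0/L1/L2 = -/DGH/- → run D
t=15: L0/L1/L2 = -/GH/- → run G
t=16: L0/L1/L2 = -/GH/- → run G
t=17: L0/L1/L2 = -/H/- → run H
t=18: L0/L1/L2 = -/H/- → run H
t=19: L0/L1/L2 = -/H/- → run H
t=20: L0/L1/L2 = -/H/- → run H
t=21: (idle)
t=22: (idle)
t=23: (idle)
t=24: (idle)

context switches = 9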